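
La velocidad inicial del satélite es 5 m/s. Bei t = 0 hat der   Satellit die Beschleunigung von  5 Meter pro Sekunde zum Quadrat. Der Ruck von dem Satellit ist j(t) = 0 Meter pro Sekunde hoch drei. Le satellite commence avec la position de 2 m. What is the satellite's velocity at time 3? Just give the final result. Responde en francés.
La réponse est 20.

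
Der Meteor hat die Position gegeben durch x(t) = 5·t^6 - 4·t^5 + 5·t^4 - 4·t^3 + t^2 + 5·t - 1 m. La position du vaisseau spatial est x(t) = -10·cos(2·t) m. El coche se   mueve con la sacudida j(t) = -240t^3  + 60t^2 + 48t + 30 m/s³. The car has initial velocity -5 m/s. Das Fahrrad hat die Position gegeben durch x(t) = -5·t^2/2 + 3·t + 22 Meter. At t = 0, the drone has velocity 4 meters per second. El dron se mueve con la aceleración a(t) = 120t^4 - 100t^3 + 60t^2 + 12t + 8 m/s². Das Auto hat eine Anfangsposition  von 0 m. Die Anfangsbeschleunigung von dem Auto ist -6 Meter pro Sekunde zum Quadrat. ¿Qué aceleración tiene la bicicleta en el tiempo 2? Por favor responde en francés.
Pour résoudre ceci, nous devons prendre 2 dérivées de notre équation de la position x(t) = -5·t^2/2 + 3·t + 22. En dérivant la position, nous obtenons la vitesse: v(t) = 3 - 5·t. La dérivée de la vitesse donne l'accélération: a(t) = -5. En utilisant a(t) = -5 et en substituant t = 2, nous trouvons a = -5.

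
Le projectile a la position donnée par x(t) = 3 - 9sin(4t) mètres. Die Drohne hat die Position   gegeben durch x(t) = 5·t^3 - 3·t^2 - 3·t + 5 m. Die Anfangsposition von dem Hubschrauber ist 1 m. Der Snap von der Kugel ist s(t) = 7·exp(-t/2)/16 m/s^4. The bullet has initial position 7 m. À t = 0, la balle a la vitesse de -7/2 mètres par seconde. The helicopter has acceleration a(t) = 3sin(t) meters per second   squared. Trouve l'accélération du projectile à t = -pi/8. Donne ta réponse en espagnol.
Partiendo de la posición x(t) = 3 - 9·sin(4·t), tomamos 2 derivadas. La derivada de la posición da la velocidad: v(t) = -36·cos(4·t). Derivando la velocidad, obtenemos la aceleración: a(t) = 144·sin(4·t). Usando a(t) = 144·sin(4·t) y sustituyendo t = -pi/8, encontramos a = -144.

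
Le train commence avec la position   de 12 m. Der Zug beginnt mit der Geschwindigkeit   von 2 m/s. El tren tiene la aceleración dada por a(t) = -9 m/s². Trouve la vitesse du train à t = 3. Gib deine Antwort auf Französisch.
En partant de l'accélération a(t) = -9, nous prenons 1 intégrale. La primitive de l'accélération est la vitesse. En utilisant v(0) = 2, nous obtenons v(t) = 2 - 9·t. En utilisant v(t) = 2 - 9·t et en substituant t = 3, nous trouvons v = -25.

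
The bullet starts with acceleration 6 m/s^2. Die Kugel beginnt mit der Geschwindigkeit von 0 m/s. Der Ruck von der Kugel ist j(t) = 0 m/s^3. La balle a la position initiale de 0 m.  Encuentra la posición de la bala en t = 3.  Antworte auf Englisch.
Starting from jerk j(t) = 0, we take 3 integrals. The integral of jerk, with a(0) = 6, gives acceleration: a(t) = 6. Integrating acceleration and using the initial condition v(0) = 0, we get v(t) = 6·t. Taking ∫v(t)dt and applying x(0) = 0, we find x(t) = 3·t^2. Using x(t) = 3·t^2 and substituting t = 3, we find x = 27.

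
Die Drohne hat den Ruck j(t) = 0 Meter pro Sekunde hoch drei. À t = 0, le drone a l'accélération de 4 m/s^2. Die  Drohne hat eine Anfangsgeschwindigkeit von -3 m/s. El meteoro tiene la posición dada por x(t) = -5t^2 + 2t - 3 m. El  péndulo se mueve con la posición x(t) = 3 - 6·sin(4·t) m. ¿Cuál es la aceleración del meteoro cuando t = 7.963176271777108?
Para resolver esto, necesitamos tomar 2 derivadas de nuestra ecuación de la posición x(t) = -5·t^2 + 2·t - 3. La derivada de la posición da la velocidad: v(t) = 2 - 10·t. Tomando d/dt de v(t), encontramos a(t) = -10. Tenemos la aceleración a(t) = -10. Sustituyendo t = 7.963176271777108: a(7.963176271777108) = -10.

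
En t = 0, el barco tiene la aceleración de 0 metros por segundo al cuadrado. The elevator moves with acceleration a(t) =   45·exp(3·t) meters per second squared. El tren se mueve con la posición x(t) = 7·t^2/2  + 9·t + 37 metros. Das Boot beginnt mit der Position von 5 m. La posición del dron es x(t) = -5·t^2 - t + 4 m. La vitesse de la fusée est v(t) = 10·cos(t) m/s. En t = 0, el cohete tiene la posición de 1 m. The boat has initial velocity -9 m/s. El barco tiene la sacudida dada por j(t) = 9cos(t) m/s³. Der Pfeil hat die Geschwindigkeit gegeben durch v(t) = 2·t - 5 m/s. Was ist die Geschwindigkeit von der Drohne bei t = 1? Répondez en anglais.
To solve this, we need to take 1 derivative of our position equation x(t) = -5·t^2 - t + 4. The derivative of position gives velocity: v(t) = -10·t - 1. Using v(t) = -10·t - 1 and substituting t = 1, we find v = -11.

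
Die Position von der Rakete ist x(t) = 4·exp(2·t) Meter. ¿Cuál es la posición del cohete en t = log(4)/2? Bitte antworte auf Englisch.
Using x(t) = 4·exp(2·t) and substituting t = log(4)/2, we find x = 16.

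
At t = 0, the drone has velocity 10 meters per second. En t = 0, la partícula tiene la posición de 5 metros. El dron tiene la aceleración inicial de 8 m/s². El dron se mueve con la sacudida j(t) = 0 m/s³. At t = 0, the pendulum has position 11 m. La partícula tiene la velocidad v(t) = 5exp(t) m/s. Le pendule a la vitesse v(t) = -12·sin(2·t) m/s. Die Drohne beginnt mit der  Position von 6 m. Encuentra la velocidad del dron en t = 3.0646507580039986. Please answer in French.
En partant du jerk j(t) = 0, nous prenons 2 intégrales. En prenant ∫j(t)dt et en appliquant a(0) = 8, nous trouvons a(t) = 8. En intégrant l'accélération et en utilisant la condition initiale v(0) = 10, nous obtenons v(t) = 8·t + 10. Nous avons la vitesse v(t) = 8·t + 10. En substituant t = 3.0646507580039986: v(3.0646507580039986) = 34.5172060640320.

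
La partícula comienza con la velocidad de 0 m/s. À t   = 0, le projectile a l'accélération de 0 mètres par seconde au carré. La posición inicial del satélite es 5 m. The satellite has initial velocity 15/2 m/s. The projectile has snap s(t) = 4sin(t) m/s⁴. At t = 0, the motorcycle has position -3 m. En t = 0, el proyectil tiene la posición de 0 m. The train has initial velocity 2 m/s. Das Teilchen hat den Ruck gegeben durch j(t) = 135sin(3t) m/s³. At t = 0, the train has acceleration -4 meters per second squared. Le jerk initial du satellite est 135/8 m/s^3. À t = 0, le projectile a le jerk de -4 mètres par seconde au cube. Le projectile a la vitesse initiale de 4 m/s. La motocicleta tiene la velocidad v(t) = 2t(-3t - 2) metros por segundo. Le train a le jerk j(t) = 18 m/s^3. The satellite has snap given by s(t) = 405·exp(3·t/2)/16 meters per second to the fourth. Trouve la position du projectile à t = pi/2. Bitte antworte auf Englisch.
Starting from snap s(t) = 4·sin(t), we take 4 antiderivatives. The integral of snap is jerk. Using j(0) = -4, we get j(t) = -4·cos(t). Taking ∫j(t)dt and applying a(0) = 0, we find a(t) = -4·sin(t). Finding the integral of a(t) and using v(0) = 4: v(t) = 4·cos(t). The antiderivative of velocity is position. Using x(0) = 0, we get x(t) = 4·sin(t). Using x(t) = 4·sin(t) and substituting t = pi/2, we find x = 4.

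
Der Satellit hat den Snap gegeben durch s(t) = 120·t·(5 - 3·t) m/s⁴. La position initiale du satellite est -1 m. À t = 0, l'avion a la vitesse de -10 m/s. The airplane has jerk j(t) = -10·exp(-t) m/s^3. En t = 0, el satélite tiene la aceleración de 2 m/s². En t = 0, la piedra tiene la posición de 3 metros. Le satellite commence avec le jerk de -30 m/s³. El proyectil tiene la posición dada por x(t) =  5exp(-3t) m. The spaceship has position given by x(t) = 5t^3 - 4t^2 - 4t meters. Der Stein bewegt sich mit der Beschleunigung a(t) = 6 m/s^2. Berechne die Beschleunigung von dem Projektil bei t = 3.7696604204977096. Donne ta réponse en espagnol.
Debemos derivar nuestra ecuación de la posición x(t) = 5·exp(-3·t) 2 veces. Tomando d/dt de x(t), encontramos v(t) = -15·exp(-3·t). Derivando la velocidad, obtenemos la aceleración: a(t) = 45·exp(-3·t). De la ecuación de la aceleración a(t) = 45·exp(-3·t), sustituimos t = 3.7696604204977096 para obtener a = 0.000551803379486427.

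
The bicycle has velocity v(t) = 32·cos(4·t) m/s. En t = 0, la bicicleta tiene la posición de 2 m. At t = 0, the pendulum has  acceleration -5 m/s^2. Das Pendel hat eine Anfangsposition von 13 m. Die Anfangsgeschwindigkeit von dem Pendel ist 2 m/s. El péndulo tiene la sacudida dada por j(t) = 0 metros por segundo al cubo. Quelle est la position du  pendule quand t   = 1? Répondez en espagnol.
Para resolver esto, necesitamos tomar 3 antiderivadas de nuestra ecuación de la sacudida j(t) = 0. La integral de la sacudida, con a(0) = -5, da la aceleración: a(t) = -5. La integral de la aceleración es la velocidad. Usando v(0) = 2, obtenemos v(t) = 2 - 5·t. La antiderivada de la velocidad, con x(0) = 13, da la posición: x(t) = -5·t^2/2 + 2·t + 13. Usando x(t) = -5·t^2/2 + 2·t + 13 y sustituyendo t = 1, encontramos x = 25/2.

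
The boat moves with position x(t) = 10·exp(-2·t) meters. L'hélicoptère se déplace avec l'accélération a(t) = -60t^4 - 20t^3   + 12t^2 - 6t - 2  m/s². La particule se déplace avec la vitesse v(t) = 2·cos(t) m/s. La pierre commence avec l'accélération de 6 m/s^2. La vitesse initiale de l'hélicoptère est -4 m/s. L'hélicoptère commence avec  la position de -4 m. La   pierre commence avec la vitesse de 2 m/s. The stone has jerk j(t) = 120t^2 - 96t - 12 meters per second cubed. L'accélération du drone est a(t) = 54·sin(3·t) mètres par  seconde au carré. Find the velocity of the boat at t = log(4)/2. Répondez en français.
En partant de la position x(t) = 10·exp(-2·t), nous prenons 1 dérivée. En dérivant la position, nous obtenons la vitesse: v(t) = -20·exp(-2·t). Nous avons la vitesse v(t) = -20·exp(-2·t). En substituant t = log(4)/2: v(log(4)/2) = -5.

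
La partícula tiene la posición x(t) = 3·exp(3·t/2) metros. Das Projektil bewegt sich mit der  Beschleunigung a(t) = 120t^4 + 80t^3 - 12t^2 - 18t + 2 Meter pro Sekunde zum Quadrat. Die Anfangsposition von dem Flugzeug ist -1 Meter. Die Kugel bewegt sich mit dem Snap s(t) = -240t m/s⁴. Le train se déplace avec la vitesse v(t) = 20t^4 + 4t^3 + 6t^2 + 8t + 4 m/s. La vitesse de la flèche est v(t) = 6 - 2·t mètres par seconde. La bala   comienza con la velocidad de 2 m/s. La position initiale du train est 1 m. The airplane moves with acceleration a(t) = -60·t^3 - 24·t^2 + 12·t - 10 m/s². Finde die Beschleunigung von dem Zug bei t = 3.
Ausgehend von der Geschwindigkeit v(t) = 20·t^4 + 4·t^3 + 6·t^2 + 8·t + 4, nehmen wir 1 Ableitung. Die Ableitung von der Geschwindigkeit ergibt die Beschleunigung: a(t) = 80·t^3 + 12·t^2 + 12·t + 8. Mit a(t) = 80·t^3 + 12·t^2 + 12·t + 8 und Einsetzen von t = 3, finden wir a = 2312.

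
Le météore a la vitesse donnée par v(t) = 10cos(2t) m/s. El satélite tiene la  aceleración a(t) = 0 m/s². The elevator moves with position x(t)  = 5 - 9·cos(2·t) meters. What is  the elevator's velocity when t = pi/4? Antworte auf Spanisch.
Partiendo de la posición x(t) = 5 - 9·cos(2·t), tomamos 1 derivada. Tomando d/dt de x(t), encontramos v(t) = 18·sin(2·t). Usando v(t) = 18·sin(2·t) y sustituyendo t = pi/4, encontramos v = 18.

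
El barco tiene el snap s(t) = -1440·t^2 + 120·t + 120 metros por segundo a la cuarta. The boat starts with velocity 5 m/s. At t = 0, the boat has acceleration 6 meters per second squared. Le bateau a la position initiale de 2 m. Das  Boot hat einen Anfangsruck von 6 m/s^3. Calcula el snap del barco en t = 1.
Usando s(t) = -1440·t^2 + 120·t + 120 y sustituyendo t = 1, encontramos s = -1200.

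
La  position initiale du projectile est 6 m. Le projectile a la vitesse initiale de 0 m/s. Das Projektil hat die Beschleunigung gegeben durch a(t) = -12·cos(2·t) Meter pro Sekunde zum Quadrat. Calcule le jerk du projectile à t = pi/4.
Nous devons dériver notre équation de l'accélération a(t) = -12·cos(2·t) 1 fois. En dérivant l'accélération, nous obtenons le jerk: j(t) = 24·sin(2·t). Nous avons le jerk j(t) = 24·sin(2·t). En substituant t = pi/4: j(pi/4) = 24.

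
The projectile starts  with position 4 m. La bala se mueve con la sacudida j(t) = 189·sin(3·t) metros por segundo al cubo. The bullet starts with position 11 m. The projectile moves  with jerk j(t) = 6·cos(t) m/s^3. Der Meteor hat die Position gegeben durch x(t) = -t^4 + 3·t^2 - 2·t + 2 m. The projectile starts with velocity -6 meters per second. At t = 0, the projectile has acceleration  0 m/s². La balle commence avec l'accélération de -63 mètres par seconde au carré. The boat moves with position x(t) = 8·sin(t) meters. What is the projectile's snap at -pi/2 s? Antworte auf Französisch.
Pour résoudre ceci, nous devons prendre 1 dérivée de notre équation du jerk j(t) = 6·cos(t). La dérivée du jerk donne le snap: s(t) = -6·sin(t). En utilisant s(t) = -6·sin(t) et en substituant t = -pi/2, nous trouvons s = 6.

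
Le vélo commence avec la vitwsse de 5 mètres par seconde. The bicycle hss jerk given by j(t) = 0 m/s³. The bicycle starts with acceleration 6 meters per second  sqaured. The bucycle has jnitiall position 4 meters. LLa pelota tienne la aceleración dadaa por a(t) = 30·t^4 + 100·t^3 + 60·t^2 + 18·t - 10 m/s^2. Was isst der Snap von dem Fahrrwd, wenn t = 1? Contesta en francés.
En partant du jerk j(t) = 0, nous prenons 1 dérivée. En dérivant le jerk, nous obtenons le snap: s(t) = 0. En utilisant s(t) = 0 et en substituant t = 1, nous trouvons s = 0.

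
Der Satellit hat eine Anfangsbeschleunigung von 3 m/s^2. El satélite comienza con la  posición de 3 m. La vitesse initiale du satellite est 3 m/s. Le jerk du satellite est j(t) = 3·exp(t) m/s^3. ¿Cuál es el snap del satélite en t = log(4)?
Para resolver esto, necesitamos tomar 1 derivada de nuestra ecuación de la sacudida j(t) = 3·exp(t). Derivando la sacudida, obtenemos el snap: s(t) = 3·exp(t). Usando s(t) = 3·exp(t) y sustituyendo t = log(4), encontramos s = 12.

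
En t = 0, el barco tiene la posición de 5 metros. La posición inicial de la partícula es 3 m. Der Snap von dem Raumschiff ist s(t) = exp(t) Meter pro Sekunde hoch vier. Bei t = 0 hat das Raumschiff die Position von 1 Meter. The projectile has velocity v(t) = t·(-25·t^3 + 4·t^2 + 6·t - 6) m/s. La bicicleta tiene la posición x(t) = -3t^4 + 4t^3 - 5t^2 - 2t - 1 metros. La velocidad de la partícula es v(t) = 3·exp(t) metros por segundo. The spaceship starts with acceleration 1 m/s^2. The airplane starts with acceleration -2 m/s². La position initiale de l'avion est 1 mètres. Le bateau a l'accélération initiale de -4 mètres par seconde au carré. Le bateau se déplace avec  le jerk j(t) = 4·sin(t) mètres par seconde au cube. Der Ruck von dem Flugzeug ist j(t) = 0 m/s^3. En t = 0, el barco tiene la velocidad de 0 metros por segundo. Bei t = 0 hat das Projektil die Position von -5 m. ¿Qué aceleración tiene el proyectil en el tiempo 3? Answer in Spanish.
Para resolver esto, necesitamos tomar 1 derivada de nuestra ecuación de la velocidad v(t) = t·(-25·t^3 + 4·t^2 + 6·t - 6). Tomando d/dt de v(t), encontramos a(t) = -25·t^3 + 4·t^2 + t·(-75·t^2 + 8·t + 6) + 6·t - 6. De la ecuación de la aceleración a(t) = -25·t^3 + 4·t^2 + t·(-75·t^2 + 8·t + 6) + 6·t - 6, sustituimos t = 3 para obtener a = -2562.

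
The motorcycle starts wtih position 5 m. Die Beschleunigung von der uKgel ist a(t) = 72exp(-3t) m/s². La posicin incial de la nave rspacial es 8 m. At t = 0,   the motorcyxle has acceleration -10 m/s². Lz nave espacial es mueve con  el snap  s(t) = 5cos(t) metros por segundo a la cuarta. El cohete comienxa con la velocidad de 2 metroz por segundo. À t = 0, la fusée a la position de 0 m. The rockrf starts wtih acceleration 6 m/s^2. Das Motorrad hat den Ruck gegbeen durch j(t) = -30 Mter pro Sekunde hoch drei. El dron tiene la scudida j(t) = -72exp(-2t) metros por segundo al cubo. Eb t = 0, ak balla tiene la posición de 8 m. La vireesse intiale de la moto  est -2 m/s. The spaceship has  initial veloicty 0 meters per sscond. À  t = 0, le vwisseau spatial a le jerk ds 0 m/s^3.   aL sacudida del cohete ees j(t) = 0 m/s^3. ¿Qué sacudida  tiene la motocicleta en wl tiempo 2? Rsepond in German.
Aus der Gleichung für den Ruck j(t) = -30, setzen wir t = 2 ein und erhalten j = -30.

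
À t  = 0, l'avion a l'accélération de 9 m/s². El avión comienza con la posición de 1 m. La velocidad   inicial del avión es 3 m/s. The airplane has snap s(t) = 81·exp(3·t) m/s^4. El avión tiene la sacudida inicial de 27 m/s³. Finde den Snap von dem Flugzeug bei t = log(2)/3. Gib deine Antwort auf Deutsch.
Aus der Gleichung für den Snap s(t) = 81·exp(3·t), setzen wir t = log(2)/3 ein und erhalten s = 162.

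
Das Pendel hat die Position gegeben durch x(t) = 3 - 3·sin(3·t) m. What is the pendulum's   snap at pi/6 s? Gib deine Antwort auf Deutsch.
Um dies zu lösen, müssen wir 4 Ableitungen unserer Gleichung für die Position x(t) = 3 - 3·sin(3·t) nehmen. Durch Ableiten von der Position erhalten wir die Geschwindigkeit: v(t) = -9·cos(3·t). Die Ableitung von der Geschwindigkeit ergibt die Beschleunigung: a(t) = 27·sin(3·t). Mit d/dt von a(t) finden wir j(t) = 81·cos(3·t). Durch Ableiten von dem Ruck erhalten wir den Snap: s(t) = -243·sin(3·t). Wir haben den Snap s(t) = -243·sin(3·t). Durch Einsetzen von t = pi/6: s(pi/6) = -243.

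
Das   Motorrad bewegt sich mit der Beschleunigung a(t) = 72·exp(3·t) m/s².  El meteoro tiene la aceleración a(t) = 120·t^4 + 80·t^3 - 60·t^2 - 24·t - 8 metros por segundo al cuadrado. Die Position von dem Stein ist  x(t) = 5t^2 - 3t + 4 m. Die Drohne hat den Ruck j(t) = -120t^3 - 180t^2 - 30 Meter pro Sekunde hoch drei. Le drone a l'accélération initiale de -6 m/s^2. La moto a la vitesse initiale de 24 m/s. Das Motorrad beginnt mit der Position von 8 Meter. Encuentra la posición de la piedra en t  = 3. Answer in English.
From the given position equation x(t) = 5·t^2 - 3·t + 4, we substitute t = 3 to get x = 40.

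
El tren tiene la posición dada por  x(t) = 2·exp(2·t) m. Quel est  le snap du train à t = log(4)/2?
Nous devons dériver notre équation de la position x(t) = 2·exp(2·t) 4 fois. En prenant d/dt de x(t), nous trouvons v(t) = 4·exp(2·t). La dérivée de la vitesse donne l'accélération: a(t) = 8·exp(2·t). En prenant d/dt de a(t), nous trouvons j(t) = 16·exp(2·t). En dérivant le jerk, nous obtenons le snap: s(t) = 32·exp(2·t). De l'équation du snap s(t) = 32·exp(2·t), nous substituons t = log(4)/2 pour obtenir s = 128.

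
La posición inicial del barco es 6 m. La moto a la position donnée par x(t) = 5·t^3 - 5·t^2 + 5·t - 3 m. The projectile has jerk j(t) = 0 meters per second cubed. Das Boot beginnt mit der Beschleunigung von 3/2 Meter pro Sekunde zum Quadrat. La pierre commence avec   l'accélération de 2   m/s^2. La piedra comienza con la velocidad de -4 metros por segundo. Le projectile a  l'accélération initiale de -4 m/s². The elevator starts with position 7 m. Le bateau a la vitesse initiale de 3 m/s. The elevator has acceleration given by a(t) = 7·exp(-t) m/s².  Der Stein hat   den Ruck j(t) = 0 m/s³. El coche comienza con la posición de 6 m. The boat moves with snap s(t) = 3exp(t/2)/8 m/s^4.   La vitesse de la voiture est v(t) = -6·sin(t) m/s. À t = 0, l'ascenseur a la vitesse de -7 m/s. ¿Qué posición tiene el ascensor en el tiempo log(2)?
Para resolver esto, necesitamos tomar 2 integrales de nuestra ecuación de la aceleración a(t) = 7·exp(-t). La antiderivada de la aceleración, con v(0) = -7, da la velocidad: v(t) = -7·exp(-t). Tomando ∫v(t)dt y aplicando x(0) = 7, encontramos x(t) = 7·exp(-t). De la ecuación de la posición x(t) = 7·exp(-t), sustituimos t = log(2) para obtener x = 7/2.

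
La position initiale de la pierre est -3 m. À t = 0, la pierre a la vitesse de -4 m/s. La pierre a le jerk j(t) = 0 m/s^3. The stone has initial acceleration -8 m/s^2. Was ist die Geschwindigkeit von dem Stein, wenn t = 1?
Um dies zu lösen, müssen wir 2 Integrale unserer Gleichung für den Ruck j(t) = 0 finden. Das Integral von dem Ruck ist die Beschleunigung. Mit a(0) = -8 erhalten wir a(t) = -8. Mit ∫a(t)dt und Anwendung von v(0) = -4, finden wir v(t) = -8·t - 4. Aus der Gleichung für die Geschwindigkeit v(t) = -8·t - 4, setzen wir t = 1 ein und erhalten v = -12.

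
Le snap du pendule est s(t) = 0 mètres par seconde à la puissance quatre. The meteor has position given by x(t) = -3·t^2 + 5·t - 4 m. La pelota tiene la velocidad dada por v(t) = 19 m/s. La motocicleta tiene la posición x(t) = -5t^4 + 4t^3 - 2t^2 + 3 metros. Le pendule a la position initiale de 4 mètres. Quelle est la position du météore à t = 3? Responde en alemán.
Aus der Gleichung für die Position x(t) = -3·t^2 + 5·t - 4, setzen wir t = 3 ein und erhalten x = -16.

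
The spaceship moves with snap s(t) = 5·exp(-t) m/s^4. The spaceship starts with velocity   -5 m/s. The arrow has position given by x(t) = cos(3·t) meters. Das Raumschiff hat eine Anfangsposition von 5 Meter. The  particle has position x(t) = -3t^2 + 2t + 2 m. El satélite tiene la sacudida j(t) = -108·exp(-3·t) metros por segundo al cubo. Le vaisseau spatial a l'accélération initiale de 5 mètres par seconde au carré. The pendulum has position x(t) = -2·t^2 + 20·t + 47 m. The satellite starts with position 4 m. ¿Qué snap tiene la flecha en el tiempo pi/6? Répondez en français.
En partant de la position x(t) = cos(3·t), nous prenons 4 dérivées. La dérivée de la position donne la vitesse: v(t) = -3·sin(3·t). En prenant d/dt de v(t), nous trouvons a(t) = -9·cos(3·t). En prenant d/dt de a(t), nous trouvons j(t) = 27·sin(3·t). La dérivée du jerk donne le snap: s(t) = 81·cos(3·t). Nous avons le snap s(t) = 81·cos(3·t). En substituant t = pi/6: s(pi/6) = 0.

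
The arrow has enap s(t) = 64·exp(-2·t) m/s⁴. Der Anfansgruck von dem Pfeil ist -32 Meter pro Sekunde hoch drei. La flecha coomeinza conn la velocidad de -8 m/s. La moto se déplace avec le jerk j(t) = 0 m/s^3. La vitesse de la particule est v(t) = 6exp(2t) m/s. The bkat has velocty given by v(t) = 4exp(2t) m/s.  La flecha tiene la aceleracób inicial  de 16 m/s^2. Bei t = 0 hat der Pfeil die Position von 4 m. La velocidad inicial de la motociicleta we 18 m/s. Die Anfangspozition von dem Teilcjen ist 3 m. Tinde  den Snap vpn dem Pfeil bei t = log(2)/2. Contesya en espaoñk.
Usando s(t) = 64·exp(-2·t) y sustituyendo t = log(2)/2, encontramos s = 32.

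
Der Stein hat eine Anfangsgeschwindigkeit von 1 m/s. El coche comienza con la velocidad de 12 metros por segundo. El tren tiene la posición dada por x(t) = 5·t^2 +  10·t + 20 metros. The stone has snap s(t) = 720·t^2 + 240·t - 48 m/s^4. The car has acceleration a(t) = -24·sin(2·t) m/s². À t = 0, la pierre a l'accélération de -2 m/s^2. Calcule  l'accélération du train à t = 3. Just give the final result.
La réponse est 10.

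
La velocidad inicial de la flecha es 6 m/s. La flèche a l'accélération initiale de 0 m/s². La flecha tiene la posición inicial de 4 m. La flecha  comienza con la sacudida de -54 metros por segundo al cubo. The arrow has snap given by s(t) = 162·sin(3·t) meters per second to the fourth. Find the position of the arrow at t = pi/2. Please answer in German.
Wir müssen unsere Gleichung für den Snap s(t) = 162·sin(3·t) 4-mal integrieren. Das Integral von dem Snap, mit j(0) = -54, ergibt den Ruck: j(t) = -54·cos(3·t). Durch Integration von dem Ruck und Verwendung der Anfangsbedingung a(0) = 0, erhalten wir a(t) = -18·sin(3·t). Das Integral von der Beschleunigung, mit v(0) = 6, ergibt die Geschwindigkeit: v(t) = 6·cos(3·t). Die Stammfunktion von der Geschwindigkeit ist die Position. Mit x(0) = 4 erhalten wir x(t) = 2·sin(3·t) + 4. Wir haben die Position x(t) = 2·sin(3·t) + 4. Durch Einsetzen von t = pi/2: x(pi/2) = 2.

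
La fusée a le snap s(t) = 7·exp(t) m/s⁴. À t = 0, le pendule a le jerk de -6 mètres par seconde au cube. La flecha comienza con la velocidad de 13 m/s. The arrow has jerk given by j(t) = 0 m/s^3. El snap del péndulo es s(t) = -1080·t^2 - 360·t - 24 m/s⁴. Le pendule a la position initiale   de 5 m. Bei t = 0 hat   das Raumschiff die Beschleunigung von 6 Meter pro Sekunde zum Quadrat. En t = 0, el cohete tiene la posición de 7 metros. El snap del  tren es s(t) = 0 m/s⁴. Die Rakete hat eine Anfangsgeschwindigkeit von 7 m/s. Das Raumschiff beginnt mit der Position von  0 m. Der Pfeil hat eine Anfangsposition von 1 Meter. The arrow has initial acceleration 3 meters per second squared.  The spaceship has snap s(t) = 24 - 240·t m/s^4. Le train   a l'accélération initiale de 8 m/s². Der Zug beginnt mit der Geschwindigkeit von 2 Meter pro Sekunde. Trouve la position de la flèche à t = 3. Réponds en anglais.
We must find the integral of our jerk equation j(t) = 0 3 times. Finding the antiderivative of j(t) and using a(0) = 3: a(t) = 3. The integral of acceleration is velocity. Using v(0) = 13, we get v(t) = 3·t + 13. Integrating velocity and using the initial condition x(0) = 1, we get x(t) = 3·t^2/2 + 13·t + 1. We have position x(t) = 3·t^2/2 + 13·t + 1. Substituting t = 3: x(3) = 107/2.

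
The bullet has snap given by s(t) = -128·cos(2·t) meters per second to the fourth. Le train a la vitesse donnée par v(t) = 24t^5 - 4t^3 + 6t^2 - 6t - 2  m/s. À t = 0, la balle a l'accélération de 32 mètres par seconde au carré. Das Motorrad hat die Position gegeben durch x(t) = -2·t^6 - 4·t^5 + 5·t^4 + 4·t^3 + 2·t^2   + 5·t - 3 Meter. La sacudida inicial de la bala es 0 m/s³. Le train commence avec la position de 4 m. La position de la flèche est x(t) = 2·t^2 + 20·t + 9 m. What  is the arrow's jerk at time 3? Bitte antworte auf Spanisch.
Para resolver esto, necesitamos tomar 3 derivadas de nuestra ecuación de la posición x(t) = 2·t^2 + 20·t + 9. Tomando d/dt de x(t), encontramos v(t) = 4·t + 20. Tomando d/dt de v(t), encontramos a(t) = 4. Tomando d/dt de a(t), encontramos j(t) = 0. Usando j(t) = 0 y sustituyendo t = 3, encontramos j = 0.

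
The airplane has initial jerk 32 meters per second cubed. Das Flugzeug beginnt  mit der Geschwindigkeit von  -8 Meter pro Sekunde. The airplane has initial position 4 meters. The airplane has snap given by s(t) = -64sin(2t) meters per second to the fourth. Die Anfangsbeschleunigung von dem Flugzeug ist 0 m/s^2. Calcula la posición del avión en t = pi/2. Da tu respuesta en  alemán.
Wir müssen das Integral unserer Gleichung für den Snap s(t) = -64·sin(2·t) 4-mal finden. Das Integral von dem Snap ist der Ruck. Mit j(0) = 32 erhalten wir j(t) = 32·cos(2·t). Durch Integration von dem Ruck und Verwendung der Anfangsbedingung a(0) = 0, erhalten wir a(t) = 16·sin(2·t). Durch Integration von der Beschleunigung und Verwendung der Anfangsbedingung v(0) = -8, erhalten wir v(t) = -8·cos(2·t). Die Stammfunktion von der Geschwindigkeit ist die Position. Mit x(0) = 4 erhalten wir x(t) = 4 - 4·sin(2·t). Mit x(t) = 4 - 4·sin(2·t) und Einsetzen von t = pi/2, finden wir x = 4.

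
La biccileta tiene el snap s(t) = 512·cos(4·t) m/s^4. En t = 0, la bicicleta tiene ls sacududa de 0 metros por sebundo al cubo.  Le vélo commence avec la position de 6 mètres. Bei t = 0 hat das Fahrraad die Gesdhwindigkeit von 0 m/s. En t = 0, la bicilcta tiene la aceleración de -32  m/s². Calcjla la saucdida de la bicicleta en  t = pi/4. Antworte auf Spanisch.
Necesitamos integrar nuestra ecuación del snap s(t) = 512·cos(4·t) 1 vez. Tomando ∫s(t)dt y aplicando j(0) = 0, encontramos j(t) = 128·sin(4·t). Tenemos la sacudida j(t) = 128·sin(4·t). Sustituyendo t = pi/4: j(pi/4) = 0.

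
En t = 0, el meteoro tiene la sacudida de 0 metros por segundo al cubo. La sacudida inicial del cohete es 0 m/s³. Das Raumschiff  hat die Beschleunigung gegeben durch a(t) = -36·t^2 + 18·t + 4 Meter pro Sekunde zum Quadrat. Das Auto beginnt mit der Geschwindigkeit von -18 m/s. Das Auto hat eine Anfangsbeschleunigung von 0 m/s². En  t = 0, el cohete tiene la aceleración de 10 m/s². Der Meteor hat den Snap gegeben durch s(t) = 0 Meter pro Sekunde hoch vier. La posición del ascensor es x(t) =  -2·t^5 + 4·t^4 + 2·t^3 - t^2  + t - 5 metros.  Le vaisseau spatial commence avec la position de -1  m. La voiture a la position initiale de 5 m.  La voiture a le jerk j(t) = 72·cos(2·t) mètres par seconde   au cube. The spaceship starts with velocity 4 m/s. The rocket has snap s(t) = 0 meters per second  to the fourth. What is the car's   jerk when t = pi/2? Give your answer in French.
Nous avons le jerk j(t) = 72·cos(2·t). En substituant t = pi/2: j(pi/2) = -72.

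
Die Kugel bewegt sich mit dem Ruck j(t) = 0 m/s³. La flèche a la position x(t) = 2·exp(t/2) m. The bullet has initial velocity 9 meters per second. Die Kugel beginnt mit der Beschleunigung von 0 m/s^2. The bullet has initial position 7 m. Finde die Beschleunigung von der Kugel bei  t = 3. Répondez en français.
En partant du jerk j(t) = 0, nous prenons 1 intégrale. En intégrant le jerk et en utilisant la condition initiale a(0) = 0, nous obtenons a(t) = 0. De l'équation de l'accélération a(t) = 0, nous substituons t = 3 pour obtenir a = 0.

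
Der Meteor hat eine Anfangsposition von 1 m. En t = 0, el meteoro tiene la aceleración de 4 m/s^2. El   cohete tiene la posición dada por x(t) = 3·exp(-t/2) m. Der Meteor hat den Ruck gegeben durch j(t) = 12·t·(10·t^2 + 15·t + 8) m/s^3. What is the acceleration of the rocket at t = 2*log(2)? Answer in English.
We must differentiate our position equation x(t) = 3·exp(-t/2) 2 times. Differentiating position, we get velocity: v(t) = -3·exp(-t/2)/2. The derivative of velocity gives acceleration: a(t) = 3·exp(-t/2)/4. From the given acceleration equation a(t) = 3·exp(-t/2)/4, we substitute t = 2*log(2) to get a = 3/8.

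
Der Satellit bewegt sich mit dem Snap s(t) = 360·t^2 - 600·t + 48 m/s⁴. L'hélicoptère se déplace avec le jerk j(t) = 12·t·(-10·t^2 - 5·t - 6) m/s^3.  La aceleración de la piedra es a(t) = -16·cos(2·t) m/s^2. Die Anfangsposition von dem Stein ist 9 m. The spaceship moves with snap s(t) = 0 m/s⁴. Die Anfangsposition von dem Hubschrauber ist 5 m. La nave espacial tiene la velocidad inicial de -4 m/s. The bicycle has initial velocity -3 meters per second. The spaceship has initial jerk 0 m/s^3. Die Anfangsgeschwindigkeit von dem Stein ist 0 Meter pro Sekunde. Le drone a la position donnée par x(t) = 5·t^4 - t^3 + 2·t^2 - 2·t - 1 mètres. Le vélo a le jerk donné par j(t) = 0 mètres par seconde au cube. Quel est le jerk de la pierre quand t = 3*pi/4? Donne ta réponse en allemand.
Um dies zu lösen, müssen wir 1 Ableitung unserer Gleichung für die Beschleunigung a(t) = -16·cos(2·t) nehmen. Durch Ableiten von der Beschleunigung erhalten wir den Ruck: j(t) = 32·sin(2·t). Mit j(t) = 32·sin(2·t) und Einsetzen von t = 3*pi/4, finden wir j = -32.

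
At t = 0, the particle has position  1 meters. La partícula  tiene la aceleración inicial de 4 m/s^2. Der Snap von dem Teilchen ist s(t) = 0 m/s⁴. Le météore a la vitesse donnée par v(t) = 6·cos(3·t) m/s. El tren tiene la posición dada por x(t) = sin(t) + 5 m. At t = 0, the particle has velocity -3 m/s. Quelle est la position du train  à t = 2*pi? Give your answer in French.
De l'équation de la position x(t) = sin(t) + 5, nous substituons t = 2*pi pour obtenir x = 5.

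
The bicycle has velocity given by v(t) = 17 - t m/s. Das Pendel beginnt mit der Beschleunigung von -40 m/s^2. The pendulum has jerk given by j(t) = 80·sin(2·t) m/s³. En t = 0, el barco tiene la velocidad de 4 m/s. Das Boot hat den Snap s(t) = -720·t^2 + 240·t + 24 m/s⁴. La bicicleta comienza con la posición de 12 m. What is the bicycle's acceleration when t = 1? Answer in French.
En partant de la vitesse v(t) = 17 - t, nous prenons 1 dérivée. En dérivant la vitesse, nous obtenons l'accélération: a(t) = -1. En utilisant a(t) = -1 et en substituant t = 1, nous trouvons a = -1.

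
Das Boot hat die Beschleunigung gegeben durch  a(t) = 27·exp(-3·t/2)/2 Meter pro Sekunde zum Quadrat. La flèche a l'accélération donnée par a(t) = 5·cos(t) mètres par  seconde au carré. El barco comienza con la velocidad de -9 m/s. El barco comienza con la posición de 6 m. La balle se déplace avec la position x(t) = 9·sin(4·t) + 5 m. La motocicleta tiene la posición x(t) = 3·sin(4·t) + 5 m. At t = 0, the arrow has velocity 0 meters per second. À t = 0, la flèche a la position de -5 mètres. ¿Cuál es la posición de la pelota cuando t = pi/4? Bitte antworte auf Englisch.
Using x(t) = 9·sin(4·t) + 5 and substituting t = pi/4, we find x = 5.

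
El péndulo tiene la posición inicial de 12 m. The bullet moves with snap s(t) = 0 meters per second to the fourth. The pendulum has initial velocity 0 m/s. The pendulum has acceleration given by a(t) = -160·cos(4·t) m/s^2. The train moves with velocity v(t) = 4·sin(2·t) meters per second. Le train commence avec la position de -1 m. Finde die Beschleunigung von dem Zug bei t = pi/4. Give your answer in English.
Starting from velocity v(t) = 4·sin(2·t), we take 1 derivative. The derivative of velocity gives acceleration: a(t) = 8·cos(2·t). Using a(t) = 8·cos(2·t) and substituting t = pi/4, we find a = 0.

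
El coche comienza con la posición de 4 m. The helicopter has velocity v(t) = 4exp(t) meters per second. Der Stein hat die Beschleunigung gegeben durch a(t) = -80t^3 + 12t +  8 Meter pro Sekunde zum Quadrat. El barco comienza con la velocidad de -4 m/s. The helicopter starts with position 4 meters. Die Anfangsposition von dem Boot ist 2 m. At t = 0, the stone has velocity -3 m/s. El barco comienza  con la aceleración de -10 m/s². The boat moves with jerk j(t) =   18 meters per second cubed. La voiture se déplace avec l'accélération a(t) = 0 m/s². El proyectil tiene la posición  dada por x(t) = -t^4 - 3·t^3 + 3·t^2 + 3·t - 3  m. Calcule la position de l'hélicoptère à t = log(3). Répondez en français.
Nous devons intégrer notre équation de la vitesse v(t) = 4·exp(t) 1 fois. La primitive de la vitesse, avec x(0) = 4, donne la position: x(t) = 4·exp(t). De l'équation de la position x(t) = 4·exp(t), nous substituons t = log(3) pour obtenir x = 12.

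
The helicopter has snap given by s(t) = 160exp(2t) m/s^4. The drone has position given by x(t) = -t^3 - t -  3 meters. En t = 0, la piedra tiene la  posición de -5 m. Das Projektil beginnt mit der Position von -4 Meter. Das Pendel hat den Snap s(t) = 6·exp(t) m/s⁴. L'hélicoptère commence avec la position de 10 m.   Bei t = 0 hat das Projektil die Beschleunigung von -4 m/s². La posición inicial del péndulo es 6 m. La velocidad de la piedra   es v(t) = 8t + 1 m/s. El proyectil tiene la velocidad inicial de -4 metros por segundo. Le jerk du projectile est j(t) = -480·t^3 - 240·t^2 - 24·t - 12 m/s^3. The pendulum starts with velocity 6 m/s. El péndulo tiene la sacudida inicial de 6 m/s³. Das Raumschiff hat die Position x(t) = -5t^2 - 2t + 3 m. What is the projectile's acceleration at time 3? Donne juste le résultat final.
a(3) = -12028.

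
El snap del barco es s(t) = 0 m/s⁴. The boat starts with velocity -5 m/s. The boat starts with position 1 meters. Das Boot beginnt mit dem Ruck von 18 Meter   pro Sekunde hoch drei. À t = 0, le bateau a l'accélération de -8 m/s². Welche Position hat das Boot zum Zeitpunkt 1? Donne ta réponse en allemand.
Wir müssen unsere Gleichung für den Snap s(t) = 0 4-mal integrieren. Mit ∫s(t)dt und Anwendung von j(0) = 18, finden wir j(t) = 18. Mit ∫j(t)dt und Anwendung von a(0) = -8, finden wir a(t) = 18·t - 8. Mit ∫a(t)dt und Anwendung von v(0) = -5, finden wir v(t) = 9·t^2 - 8·t - 5. Das Integral von der Geschwindigkeit ist die Position. Mit x(0) = 1 erhalten wir x(t) = 3·t^3 - 4·t^2 - 5·t + 1. Wir haben die Position x(t) = 3·t^3 - 4·t^2 - 5·t + 1. Durch Einsetzen von t = 1: x(1) = -5.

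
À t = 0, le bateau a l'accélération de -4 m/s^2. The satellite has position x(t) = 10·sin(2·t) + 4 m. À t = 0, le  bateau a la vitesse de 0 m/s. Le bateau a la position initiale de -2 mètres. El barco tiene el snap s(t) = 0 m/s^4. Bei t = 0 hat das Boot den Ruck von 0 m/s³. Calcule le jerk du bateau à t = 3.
Pour résoudre ceci, nous devons prendre 1 intégrale de notre équation du snap s(t) = 0. La primitive du snap est le jerk. En utilisant j(0) = 0, nous obtenons j(t) = 0. De l'équation du jerk j(t) = 0, nous substituons t = 3 pour obtenir j = 0.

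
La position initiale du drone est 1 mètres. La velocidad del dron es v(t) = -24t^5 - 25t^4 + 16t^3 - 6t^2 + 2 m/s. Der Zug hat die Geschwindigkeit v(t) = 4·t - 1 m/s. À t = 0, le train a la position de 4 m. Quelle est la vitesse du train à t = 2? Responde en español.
Tenemos la velocidad v(t) = 4·t - 1. Sustituyendo t = 2: v(2) = 7.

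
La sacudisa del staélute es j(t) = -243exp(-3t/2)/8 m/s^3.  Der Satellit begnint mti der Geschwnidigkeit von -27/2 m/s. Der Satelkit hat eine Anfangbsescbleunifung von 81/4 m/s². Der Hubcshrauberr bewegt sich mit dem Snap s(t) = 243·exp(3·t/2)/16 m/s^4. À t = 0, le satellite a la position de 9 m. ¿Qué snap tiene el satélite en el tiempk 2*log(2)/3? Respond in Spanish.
Para resolver esto, necesitamos tomar 1 derivada de nuestra ecuación de la sacudida j(t) = -243·exp(-3·t/2)/8. La derivada de la sacudida da el snap: s(t) = 729·exp(-3·t/2)/16. Usando s(t) = 729·exp(-3·t/2)/16 y sustituyendo t = 2*log(2)/3, encontramos s = 729/32.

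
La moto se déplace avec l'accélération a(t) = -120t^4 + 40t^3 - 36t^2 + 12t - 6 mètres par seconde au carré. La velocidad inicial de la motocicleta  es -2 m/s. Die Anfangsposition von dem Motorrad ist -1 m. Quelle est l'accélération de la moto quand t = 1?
En utilisant a(t) = -120·t^4 + 40·t^3 - 36·t^2 + 12·t - 6 et en substituant t = 1, nous trouvons a = -110.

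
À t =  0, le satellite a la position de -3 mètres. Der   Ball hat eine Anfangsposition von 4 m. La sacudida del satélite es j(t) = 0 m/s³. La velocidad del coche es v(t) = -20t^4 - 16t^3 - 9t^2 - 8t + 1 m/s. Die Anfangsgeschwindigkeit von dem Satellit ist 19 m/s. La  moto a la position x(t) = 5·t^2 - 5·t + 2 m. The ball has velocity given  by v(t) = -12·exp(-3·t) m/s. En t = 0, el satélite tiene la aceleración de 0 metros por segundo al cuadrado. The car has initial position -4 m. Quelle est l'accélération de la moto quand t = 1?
Pour résoudre ceci, nous devons prendre 2 dérivées de notre équation de la position x(t) = 5·t^2 - 5·t + 2. La dérivée de la position donne la vitesse: v(t) = 10·t - 5. En prenant d/dt de v(t), nous trouvons a(t) = 10. De l'équation de l'accélération a(t) = 10, nous substituons t = 1 pour obtenir a = 10.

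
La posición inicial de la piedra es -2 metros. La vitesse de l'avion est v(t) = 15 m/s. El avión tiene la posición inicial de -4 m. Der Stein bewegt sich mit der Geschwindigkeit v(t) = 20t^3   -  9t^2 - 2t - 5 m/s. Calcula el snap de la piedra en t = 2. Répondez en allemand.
Um dies zu lösen, müssen wir 3 Ableitungen unserer Gleichung für die Geschwindigkeit v(t) = 20·t^3 - 9·t^2 - 2·t - 5 nehmen. Die Ableitung von der Geschwindigkeit ergibt die Beschleunigung: a(t) = 60·t^2 - 18·t - 2. Durch Ableiten von der Beschleunigung erhalten wir den Ruck: j(t) = 120·t - 18. Die Ableitung von dem Ruck ergibt den Snap: s(t) = 120. Aus der Gleichung für den Snap s(t) = 120, setzen wir t = 2 ein und erhalten s = 120.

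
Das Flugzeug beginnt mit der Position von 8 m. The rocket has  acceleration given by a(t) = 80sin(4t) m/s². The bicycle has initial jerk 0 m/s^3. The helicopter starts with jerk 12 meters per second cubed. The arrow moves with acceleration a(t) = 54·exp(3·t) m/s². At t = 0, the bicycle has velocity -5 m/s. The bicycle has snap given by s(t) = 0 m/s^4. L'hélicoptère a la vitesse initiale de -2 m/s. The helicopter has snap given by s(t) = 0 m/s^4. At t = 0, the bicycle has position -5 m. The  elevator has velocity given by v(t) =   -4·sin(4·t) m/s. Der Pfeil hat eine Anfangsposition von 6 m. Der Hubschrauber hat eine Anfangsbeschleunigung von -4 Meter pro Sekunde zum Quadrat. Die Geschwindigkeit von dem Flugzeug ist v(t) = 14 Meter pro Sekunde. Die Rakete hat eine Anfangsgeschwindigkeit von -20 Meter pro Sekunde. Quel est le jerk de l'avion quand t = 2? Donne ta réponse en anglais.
We must differentiate our velocity equation v(t) = 14 2 times. The derivative of velocity gives acceleration: a(t) = 0. Differentiating acceleration, we get jerk: j(t) = 0. We have jerk j(t) = 0. Substituting t = 2: j(2) = 0.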